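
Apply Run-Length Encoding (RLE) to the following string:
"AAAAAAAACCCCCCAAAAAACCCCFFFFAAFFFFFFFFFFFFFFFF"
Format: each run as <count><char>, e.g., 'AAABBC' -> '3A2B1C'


Scanning runs left to right:
  i=0: run of 'A' x 8 -> '8A'
  i=8: run of 'C' x 6 -> '6C'
  i=14: run of 'A' x 6 -> '6A'
  i=20: run of 'C' x 4 -> '4C'
  i=24: run of 'F' x 4 -> '4F'
  i=28: run of 'A' x 2 -> '2A'
  i=30: run of 'F' x 16 -> '16F'

RLE = 8A6C6A4C4F2A16F


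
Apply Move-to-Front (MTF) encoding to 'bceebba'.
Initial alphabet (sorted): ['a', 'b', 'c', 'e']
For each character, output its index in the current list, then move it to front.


MTF encoding:
'b': index 1 in ['a', 'b', 'c', 'e'] -> ['b', 'a', 'c', 'e']
'c': index 2 in ['b', 'a', 'c', 'e'] -> ['c', 'b', 'a', 'e']
'e': index 3 in ['c', 'b', 'a', 'e'] -> ['e', 'c', 'b', 'a']
'e': index 0 in ['e', 'c', 'b', 'a'] -> ['e', 'c', 'b', 'a']
'b': index 2 in ['e', 'c', 'b', 'a'] -> ['b', 'e', 'c', 'a']
'b': index 0 in ['b', 'e', 'c', 'a'] -> ['b', 'e', 'c', 'a']
'a': index 3 in ['b', 'e', 'c', 'a'] -> ['a', 'b', 'e', 'c']


Output: [1, 2, 3, 0, 2, 0, 3]


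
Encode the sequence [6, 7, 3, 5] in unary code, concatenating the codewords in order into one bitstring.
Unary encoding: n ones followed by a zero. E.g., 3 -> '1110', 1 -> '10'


Encode each number as n ones followed by a terminating 0:
  6 -> 1111110 (7 bits)
  7 -> 11111110 (8 bits)
  3 -> 1110 (4 bits)
  5 -> 111110 (6 bits)
Total length = 7 + 8 + 4 + 6 = 25 bits.

Unary([6, 7, 3, 5]) = 1111110111111101110111110 (25 bits)


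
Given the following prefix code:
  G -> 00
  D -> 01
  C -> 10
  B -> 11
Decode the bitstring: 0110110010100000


Decoding step by step:
Bits 01 -> D
Bits 10 -> C
Bits 11 -> B
Bits 00 -> G
Bits 10 -> C
Bits 10 -> C
Bits 00 -> G
Bits 00 -> G


Decoded message: DCBGCCGG


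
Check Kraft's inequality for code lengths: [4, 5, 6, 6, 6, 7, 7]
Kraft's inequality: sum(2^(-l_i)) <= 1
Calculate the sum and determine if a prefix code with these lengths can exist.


Sum = 2^(-4) + 2^(-5) + 2^(-6) + 2^(-6) + 2^(-6) + 2^(-7) + 2^(-7)
    = 0.0625 + 0.03125 + 0.015625 + 0.015625 + 0.015625 + 0.0078125 + 0.0078125
    = 20/128 = 0.15625
Since 0.15625 <= 1, Kraft's inequality IS satisfied.
A prefix code with these lengths CAN exist.

Kraft sum = 0.15625. Satisfied.


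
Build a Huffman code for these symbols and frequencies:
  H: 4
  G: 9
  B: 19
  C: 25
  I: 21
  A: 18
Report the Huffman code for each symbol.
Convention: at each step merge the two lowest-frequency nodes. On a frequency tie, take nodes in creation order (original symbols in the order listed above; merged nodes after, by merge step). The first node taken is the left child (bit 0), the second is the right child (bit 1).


Huffman tree construction:
Step 1: Merge H(4) + G(9) = 13
Step 2: Merge (H+G)(13) + A(18) = 31
Step 3: Merge B(19) + I(21) = 40
Step 4: Merge C(25) + ((H+G)+A)(31) = 56
Step 5: Merge (B+I)(40) + (C+((H+G)+A))(56) = 96
Read each symbol's code off the tree from the root (left child = 0, right child = 1).

Codes:
  H: 1100 (length 4)
  G: 1101 (length 4)
  B: 00 (length 2)
  C: 10 (length 2)
  I: 01 (length 2)
  A: 111 (length 3)
Average code length: 236/96 = 2.4583 bits/symbol


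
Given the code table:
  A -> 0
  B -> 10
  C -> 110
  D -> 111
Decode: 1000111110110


Decoding:
10 -> B
0 -> A
0 -> A
111 -> D
110 -> C
110 -> C


Result: BAADCC


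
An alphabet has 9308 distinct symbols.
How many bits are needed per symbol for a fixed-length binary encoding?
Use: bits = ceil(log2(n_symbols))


log2(9308) = 13.1843
Bracket: 2^13 = 8192 < 9308 <= 2^14 = 16384
So ceil(log2(9308)) = 14

bits = ceil(log2(9308)) = ceil(13.1843) = 14 bits


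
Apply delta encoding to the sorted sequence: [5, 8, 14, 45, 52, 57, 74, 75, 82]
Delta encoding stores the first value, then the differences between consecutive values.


First value: 5
Deltas:
  8 - 5 = 3
  14 - 8 = 6
  45 - 14 = 31
  52 - 45 = 7
  57 - 52 = 5
  74 - 57 = 17
  75 - 74 = 1
  82 - 75 = 7


Delta encoded: [5, 3, 6, 31, 7, 5, 17, 1, 7]


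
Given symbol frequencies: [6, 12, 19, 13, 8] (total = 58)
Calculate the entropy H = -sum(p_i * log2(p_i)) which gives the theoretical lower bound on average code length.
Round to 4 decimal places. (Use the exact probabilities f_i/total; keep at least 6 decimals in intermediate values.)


Per-symbol terms -p_i * log2(p_i) with p_i = f_i/58:
  p = 6/58 = 0.103448: log2(p) = -3.273018, -p*log2(p) = 0.338588
  p = 12/58 = 0.206897: log2(p) = -2.273018, -p*log2(p) = 0.470280
  p = 19/58 = 0.327586: log2(p) = -1.610053, -p*log2(p) = 0.527431
  p = 13/58 = 0.224138: log2(p) = -2.157541, -p*log2(p) = 0.483587
  p = 8/58 = 0.137931: log2(p) = -2.857981, -p*log2(p) = 0.394204
H = 0.338588 + 0.470280 + 0.527431 + 0.483587 + 0.394204 = 2.214090

H = 2.2141 bits/symbol


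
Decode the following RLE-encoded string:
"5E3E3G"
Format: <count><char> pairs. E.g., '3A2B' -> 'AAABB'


Expanding each <count><char> pair:
  5E -> 'EEEEE'
  3E -> 'EEE'
  3G -> 'GGG'

Decoded = EEEEEEEEGGG


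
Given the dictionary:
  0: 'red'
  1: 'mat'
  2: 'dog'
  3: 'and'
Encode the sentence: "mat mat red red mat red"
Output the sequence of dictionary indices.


Look up each word in the dictionary:
  'mat' -> 1
  'mat' -> 1
  'red' -> 0
  'red' -> 0
  'mat' -> 1
  'red' -> 0

Encoded: [1, 1, 0, 0, 1, 0]


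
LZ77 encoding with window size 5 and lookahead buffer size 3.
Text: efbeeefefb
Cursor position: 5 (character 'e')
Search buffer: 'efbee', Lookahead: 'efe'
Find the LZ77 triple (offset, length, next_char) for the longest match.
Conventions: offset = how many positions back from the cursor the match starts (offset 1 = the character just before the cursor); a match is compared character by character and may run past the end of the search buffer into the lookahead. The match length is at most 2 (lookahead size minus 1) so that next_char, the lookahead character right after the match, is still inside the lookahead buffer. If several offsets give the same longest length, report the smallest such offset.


Try each offset into the search buffer:
  offset=1 (pos 4, char 'e'): match length 1
  offset=2 (pos 3, char 'e'): match length 1
  offset=3 (pos 2, char 'b'): match length 0
  offset=4 (pos 1, char 'f'): match length 0
  offset=5 (pos 0, char 'e'): match length 2
Longest match has length 2 at offset 5.
next_char = character at position 5 + 2 = 7 -> 'e'

Best match: offset=5, length=2 (matching 'ef' starting at position 0)
LZ77 triple: (5, 2, 'e')


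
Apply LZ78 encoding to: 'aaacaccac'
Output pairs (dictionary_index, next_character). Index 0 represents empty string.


LZ78 encoding steps:
Dictionary: {0: ''}
Step 1: w='' (idx 0), next='a' -> output (0, 'a'), add 'a' as idx 1
Step 2: w='a' (idx 1), next='a' -> output (1, 'a'), add 'aa' as idx 2
Step 3: w='' (idx 0), next='c' -> output (0, 'c'), add 'c' as idx 3
Step 4: w='a' (idx 1), next='c' -> output (1, 'c'), add 'ac' as idx 4
Step 5: w='c' (idx 3), next='a' -> output (3, 'a'), add 'ca' as idx 5
Step 6: w='c' (idx 3), end of input -> output (3, '')


Encoded: [(0, 'a'), (1, 'a'), (0, 'c'), (1, 'c'), (3, 'a'), (3, '')]


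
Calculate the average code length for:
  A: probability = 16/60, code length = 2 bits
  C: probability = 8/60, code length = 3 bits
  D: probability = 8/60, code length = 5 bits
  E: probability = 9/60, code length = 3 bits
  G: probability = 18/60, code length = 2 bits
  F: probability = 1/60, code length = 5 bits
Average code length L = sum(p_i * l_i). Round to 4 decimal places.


Weighted contributions p_i * l_i:
  A: (16/60) * 2 = 32/60
  C: (8/60) * 3 = 24/60
  D: (8/60) * 5 = 40/60
  E: (9/60) * 3 = 27/60
  G: (18/60) * 2 = 36/60
  F: (1/60) * 5 = 5/60
Sum = (32 + 24 + 40 + 27 + 36 + 5)/60 = 164/60

L = 164/60 = 2.7333 bits/symbol


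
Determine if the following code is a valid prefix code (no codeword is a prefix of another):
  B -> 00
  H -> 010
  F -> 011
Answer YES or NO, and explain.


Checking each pair (does one codeword prefix another?):
  B='00' vs H='010': no prefix
  B='00' vs F='011': no prefix
  H='010' vs B='00': no prefix
  H='010' vs F='011': no prefix
  F='011' vs B='00': no prefix
  F='011' vs H='010': no prefix
No violation found over all pairs.

YES -- this is a valid prefix code. No codeword is a prefix of any other codeword.


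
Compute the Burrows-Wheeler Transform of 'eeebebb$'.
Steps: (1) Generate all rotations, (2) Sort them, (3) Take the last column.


Rotations (sorted):
  0: $eeebebb -> last char: b
  1: b$eeebeb -> last char: b
  2: bb$eeebe -> last char: e
  3: bebb$eee -> last char: e
  4: ebb$eeeb -> last char: b
  5: ebebb$ee -> last char: e
  6: eebebb$e -> last char: e
  7: eeebebb$ -> last char: $


BWT = bbeebee$


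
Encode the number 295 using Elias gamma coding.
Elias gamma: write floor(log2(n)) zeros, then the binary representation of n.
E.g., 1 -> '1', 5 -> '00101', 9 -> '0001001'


num_bits = floor(log2(295)) + 1 = 9
leading_zeros = num_bits - 1 = 8
binary(295) = 100100111

Elias gamma(295) = '00000000' + '100100111' = 00000000100100111 (17 bits)


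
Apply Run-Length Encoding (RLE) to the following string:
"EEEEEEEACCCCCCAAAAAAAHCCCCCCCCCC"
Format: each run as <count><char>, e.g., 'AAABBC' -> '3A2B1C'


Scanning runs left to right:
  i=0: run of 'E' x 7 -> '7E'
  i=7: run of 'A' x 1 -> '1A'
  i=8: run of 'C' x 6 -> '6C'
  i=14: run of 'A' x 7 -> '7A'
  i=21: run of 'H' x 1 -> '1H'
  i=22: run of 'C' x 10 -> '10C'

RLE = 7E1A6C7A1H10C


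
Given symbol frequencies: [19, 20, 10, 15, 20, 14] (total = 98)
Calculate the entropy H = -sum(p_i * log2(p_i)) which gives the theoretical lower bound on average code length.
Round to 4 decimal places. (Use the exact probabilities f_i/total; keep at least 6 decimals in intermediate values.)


Per-symbol terms -p_i * log2(p_i) with p_i = f_i/98:
  p = 19/98 = 0.193878: log2(p) = -2.366782, -p*log2(p) = 0.458866
  p = 20/98 = 0.204082: log2(p) = -2.292782, -p*log2(p) = 0.467915
  p = 10/98 = 0.102041: log2(p) = -3.292782, -p*log2(p) = 0.335998
  p = 15/98 = 0.153061: log2(p) = -2.707819, -p*log2(p) = 0.414462
  p = 20/98 = 0.204082: log2(p) = -2.292782, -p*log2(p) = 0.467915
  p = 14/98 = 0.142857: log2(p) = -2.807355, -p*log2(p) = 0.401051
H = 0.458866 + 0.467915 + 0.335998 + 0.414462 + 0.467915 + 0.401051 = 2.546207

H = 2.5462 bits/symbol


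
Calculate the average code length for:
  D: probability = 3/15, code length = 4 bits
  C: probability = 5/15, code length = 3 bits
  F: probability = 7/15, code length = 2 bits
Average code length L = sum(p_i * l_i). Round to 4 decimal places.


Weighted contributions p_i * l_i:
  D: (3/15) * 4 = 12/15
  C: (5/15) * 3 = 15/15
  F: (7/15) * 2 = 14/15
Sum = (12 + 15 + 14)/15 = 41/15

L = 41/15 = 2.7333 bits/symbol


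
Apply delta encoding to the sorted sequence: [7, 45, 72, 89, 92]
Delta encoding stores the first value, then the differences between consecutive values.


First value: 7
Deltas:
  45 - 7 = 38
  72 - 45 = 27
  89 - 72 = 17
  92 - 89 = 3


Delta encoded: [7, 38, 27, 17, 3]


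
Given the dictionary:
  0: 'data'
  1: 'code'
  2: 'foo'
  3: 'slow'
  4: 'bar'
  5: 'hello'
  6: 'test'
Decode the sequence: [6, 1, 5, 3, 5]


Look up each index in the dictionary:
  6 -> 'test'
  1 -> 'code'
  5 -> 'hello'
  3 -> 'slow'
  5 -> 'hello'

Decoded: "test code hello slow hello"


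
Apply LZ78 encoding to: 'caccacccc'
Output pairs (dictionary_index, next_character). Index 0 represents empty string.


LZ78 encoding steps:
Dictionary: {0: ''}
Step 1: w='' (idx 0), next='c' -> output (0, 'c'), add 'c' as idx 1
Step 2: w='' (idx 0), next='a' -> output (0, 'a'), add 'a' as idx 2
Step 3: w='c' (idx 1), next='c' -> output (1, 'c'), add 'cc' as idx 3
Step 4: w='a' (idx 2), next='c' -> output (2, 'c'), add 'ac' as idx 4
Step 5: w='cc' (idx 3), next='c' -> output (3, 'c'), add 'ccc' as idx 5


Encoded: [(0, 'c'), (0, 'a'), (1, 'c'), (2, 'c'), (3, 'c')]


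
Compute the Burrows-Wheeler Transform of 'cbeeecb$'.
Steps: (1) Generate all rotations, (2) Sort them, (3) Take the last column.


Rotations (sorted):
  0: $cbeeecb -> last char: b
  1: b$cbeeec -> last char: c
  2: beeecb$c -> last char: c
  3: cb$cbeee -> last char: e
  4: cbeeecb$ -> last char: $
  5: ecb$cbee -> last char: e
  6: eecb$cbe -> last char: e
  7: eeecb$cb -> last char: b


BWT = bcce$eeb


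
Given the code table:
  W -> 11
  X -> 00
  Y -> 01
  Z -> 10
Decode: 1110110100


Decoding:
11 -> W
10 -> Z
11 -> W
01 -> Y
00 -> X


Result: WZWYX


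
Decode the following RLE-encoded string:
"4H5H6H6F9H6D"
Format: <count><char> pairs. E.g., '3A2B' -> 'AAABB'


Expanding each <count><char> pair:
  4H -> 'HHHH'
  5H -> 'HHHHH'
  6H -> 'HHHHHH'
  6F -> 'FFFFFF'
  9H -> 'HHHHHHHHH'
  6D -> 'DDDDDD'

Decoded = HHHHHHHHHHHHHHHFFFFFFHHHHHHHHHDDDDDD


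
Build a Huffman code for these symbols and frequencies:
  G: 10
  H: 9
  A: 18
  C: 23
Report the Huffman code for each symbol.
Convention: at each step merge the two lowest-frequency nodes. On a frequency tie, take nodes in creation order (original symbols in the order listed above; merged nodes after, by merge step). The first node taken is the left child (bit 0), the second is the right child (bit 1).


Huffman tree construction:
Step 1: Merge H(9) + G(10) = 19
Step 2: Merge A(18) + (H+G)(19) = 37
Step 3: Merge C(23) + (A+(H+G))(37) = 60
Read each symbol's code off the tree from the root (left child = 0, right child = 1).

Codes:
  G: 111 (length 3)
  H: 110 (length 3)
  A: 10 (length 2)
  C: 0 (length 1)
Average code length: 116/60 = 1.9333 bits/symbol


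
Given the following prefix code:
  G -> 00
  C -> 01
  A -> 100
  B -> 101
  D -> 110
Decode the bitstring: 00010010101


Decoding step by step:
Bits 00 -> G
Bits 01 -> C
Bits 00 -> G
Bits 101 -> B
Bits 01 -> C


Decoded message: GCGBC


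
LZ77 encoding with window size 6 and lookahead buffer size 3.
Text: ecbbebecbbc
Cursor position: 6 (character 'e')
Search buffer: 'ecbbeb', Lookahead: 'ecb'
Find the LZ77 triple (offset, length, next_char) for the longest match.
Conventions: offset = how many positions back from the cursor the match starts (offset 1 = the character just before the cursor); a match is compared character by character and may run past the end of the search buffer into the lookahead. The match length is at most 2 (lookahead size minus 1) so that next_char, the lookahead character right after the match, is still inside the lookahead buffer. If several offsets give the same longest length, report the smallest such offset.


Try each offset into the search buffer:
  offset=1 (pos 5, char 'b'): match length 0
  offset=2 (pos 4, char 'e'): match length 1
  offset=3 (pos 3, char 'b'): match length 0
  offset=4 (pos 2, char 'b'): match length 0
  offset=5 (pos 1, char 'c'): match length 0
  offset=6 (pos 0, char 'e'): match length 2
Longest match has length 2 at offset 6.
next_char = character at position 6 + 2 = 8 -> 'b'

Best match: offset=6, length=2 (matching 'ec' starting at position 0)
LZ77 triple: (6, 2, 'b')


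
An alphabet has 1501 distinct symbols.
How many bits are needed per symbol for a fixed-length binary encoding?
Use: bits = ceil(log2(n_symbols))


log2(1501) = 10.5517
Bracket: 2^10 = 1024 < 1501 <= 2^11 = 2048
So ceil(log2(1501)) = 11

bits = ceil(log2(1501)) = ceil(10.5517) = 11 bits


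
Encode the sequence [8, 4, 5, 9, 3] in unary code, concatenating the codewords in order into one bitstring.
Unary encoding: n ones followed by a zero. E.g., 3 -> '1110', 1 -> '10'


Encode each number as n ones followed by a terminating 0:
  8 -> 111111110 (9 bits)
  4 -> 11110 (5 bits)
  5 -> 111110 (6 bits)
  9 -> 1111111110 (10 bits)
  3 -> 1110 (4 bits)
Total length = 9 + 5 + 6 + 10 + 4 = 34 bits.

Unary([8, 4, 5, 9, 3]) = 1111111101111011111011111111101110 (34 bits)


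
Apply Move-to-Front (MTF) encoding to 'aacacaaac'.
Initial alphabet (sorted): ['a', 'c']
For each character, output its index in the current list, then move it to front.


MTF encoding:
'a': index 0 in ['a', 'c'] -> ['a', 'c']
'a': index 0 in ['a', 'c'] -> ['a', 'c']
'c': index 1 in ['a', 'c'] -> ['c', 'a']
'a': index 1 in ['c', 'a'] -> ['a', 'c']
'c': index 1 in ['a', 'c'] -> ['c', 'a']
'a': index 1 in ['c', 'a'] -> ['a', 'c']
'a': index 0 in ['a', 'c'] -> ['a', 'c']
'a': index 0 in ['a', 'c'] -> ['a', 'c']
'c': index 1 in ['a', 'c'] -> ['c', 'a']


Output: [0, 0, 1, 1, 1, 1, 0, 0, 1]


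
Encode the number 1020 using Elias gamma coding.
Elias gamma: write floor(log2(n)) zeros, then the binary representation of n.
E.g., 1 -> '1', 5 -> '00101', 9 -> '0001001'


num_bits = floor(log2(1020)) + 1 = 10
leading_zeros = num_bits - 1 = 9
binary(1020) = 1111111100

Elias gamma(1020) = '000000000' + '1111111100' = 0000000001111111100 (19 bits)


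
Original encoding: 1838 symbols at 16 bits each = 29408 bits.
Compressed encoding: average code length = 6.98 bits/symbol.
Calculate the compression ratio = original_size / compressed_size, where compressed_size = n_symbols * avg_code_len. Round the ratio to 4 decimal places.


original_size = n_symbols * orig_bits = 1838 * 16 = 29408 bits
compressed_size = n_symbols * avg_code_len = 1838 * 6.98 = 12829.24 bits
ratio = original_size / compressed_size = 29408 / 12829.24 = 2.2923

Compression ratio = 2.2923


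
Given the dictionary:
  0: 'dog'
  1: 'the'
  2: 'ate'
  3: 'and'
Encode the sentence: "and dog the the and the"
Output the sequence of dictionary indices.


Look up each word in the dictionary:
  'and' -> 3
  'dog' -> 0
  'the' -> 1
  'the' -> 1
  'and' -> 3
  'the' -> 1

Encoded: [3, 0, 1, 1, 3, 1]


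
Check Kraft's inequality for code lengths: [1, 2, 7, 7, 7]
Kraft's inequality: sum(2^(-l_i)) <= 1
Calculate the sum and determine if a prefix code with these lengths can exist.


Sum = 2^(-1) + 2^(-2) + 2^(-7) + 2^(-7) + 2^(-7)
    = 0.5 + 0.25 + 0.0078125 + 0.0078125 + 0.0078125
    = 99/128 = 0.7734375
Since 0.7734375 <= 1, Kraft's inequality IS satisfied.
A prefix code with these lengths CAN exist.

Kraft sum = 0.7734375. Satisfied.


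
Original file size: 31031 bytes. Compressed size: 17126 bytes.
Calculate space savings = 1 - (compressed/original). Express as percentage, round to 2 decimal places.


ratio = compressed/original = 17126/31031 = 0.5519
savings = 1 - ratio = 1 - 0.5519 = 0.4481
as a percentage: 0.4481 * 100 = 44.81%

Space savings = 1 - 17126/31031 = 44.81%


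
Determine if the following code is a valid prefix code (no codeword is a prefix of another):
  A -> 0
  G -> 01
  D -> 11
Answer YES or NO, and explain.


Checking each pair (does one codeword prefix another?):
  A='0' vs G='01': prefix -- VIOLATION

NO -- this is NOT a valid prefix code. A (0) is a prefix of G (01).


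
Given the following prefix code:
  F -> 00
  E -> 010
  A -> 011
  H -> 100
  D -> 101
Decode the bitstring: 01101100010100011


Decoding step by step:
Bits 011 -> A
Bits 011 -> A
Bits 00 -> F
Bits 010 -> E
Bits 100 -> H
Bits 011 -> A


Decoded message: AAFEHA


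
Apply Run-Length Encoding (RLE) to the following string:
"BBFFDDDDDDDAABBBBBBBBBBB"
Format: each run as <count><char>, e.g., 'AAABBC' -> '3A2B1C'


Scanning runs left to right:
  i=0: run of 'B' x 2 -> '2B'
  i=2: run of 'F' x 2 -> '2F'
  i=4: run of 'D' x 7 -> '7D'
  i=11: run of 'A' x 2 -> '2A'
  i=13: run of 'B' x 11 -> '11B'

RLE = 2B2F7D2A11B


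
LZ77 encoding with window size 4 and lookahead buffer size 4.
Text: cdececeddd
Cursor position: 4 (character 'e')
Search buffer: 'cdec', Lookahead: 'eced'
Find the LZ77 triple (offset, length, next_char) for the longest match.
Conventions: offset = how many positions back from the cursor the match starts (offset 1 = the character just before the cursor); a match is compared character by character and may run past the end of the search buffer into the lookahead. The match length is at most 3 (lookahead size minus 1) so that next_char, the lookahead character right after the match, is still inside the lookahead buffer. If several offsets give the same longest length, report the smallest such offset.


Try each offset into the search buffer:
  offset=1 (pos 3, char 'c'): match length 0
  offset=2 (pos 2, char 'e'): match length 3
  offset=3 (pos 1, char 'd'): match length 0
  offset=4 (pos 0, char 'c'): match length 0
Longest match has length 3 at offset 2.
next_char = character at position 4 + 3 = 7 -> 'd'

Best match: offset=2, length=3 (matching 'ece' starting at position 2)
LZ77 triple: (2, 3, 'd')


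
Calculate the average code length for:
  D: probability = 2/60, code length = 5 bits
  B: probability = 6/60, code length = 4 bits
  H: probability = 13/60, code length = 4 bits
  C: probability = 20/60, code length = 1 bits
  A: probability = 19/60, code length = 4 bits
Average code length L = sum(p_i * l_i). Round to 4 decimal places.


Weighted contributions p_i * l_i:
  D: (2/60) * 5 = 10/60
  B: (6/60) * 4 = 24/60
  H: (13/60) * 4 = 52/60
  C: (20/60) * 1 = 20/60
  A: (19/60) * 4 = 76/60
Sum = (10 + 24 + 52 + 20 + 76)/60 = 182/60

L = 182/60 = 3.0333 bits/symbol


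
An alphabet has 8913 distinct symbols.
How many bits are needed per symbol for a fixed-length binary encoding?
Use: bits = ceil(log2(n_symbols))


log2(8913) = 13.1217
Bracket: 2^13 = 8192 < 8913 <= 2^14 = 16384
So ceil(log2(8913)) = 14

bits = ceil(log2(8913)) = ceil(13.1217) = 14 bits


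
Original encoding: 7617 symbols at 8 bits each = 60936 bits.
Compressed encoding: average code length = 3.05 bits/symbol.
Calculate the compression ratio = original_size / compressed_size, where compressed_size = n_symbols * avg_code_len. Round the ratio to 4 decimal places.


original_size = n_symbols * orig_bits = 7617 * 8 = 60936 bits
compressed_size = n_symbols * avg_code_len = 7617 * 3.05 = 23231.85 bits
ratio = original_size / compressed_size = 60936 / 23231.85 = 2.623

Compression ratio = 2.623


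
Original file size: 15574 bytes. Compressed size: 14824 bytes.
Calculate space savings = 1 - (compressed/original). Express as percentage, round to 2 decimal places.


ratio = compressed/original = 14824/15574 = 0.951843
savings = 1 - ratio = 1 - 0.951843 = 0.048157
as a percentage: 0.048157 * 100 = 4.82%

Space savings = 1 - 14824/15574 = 4.82%


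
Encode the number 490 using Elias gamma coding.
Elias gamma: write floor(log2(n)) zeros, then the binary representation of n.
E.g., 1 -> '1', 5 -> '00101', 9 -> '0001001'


num_bits = floor(log2(490)) + 1 = 9
leading_zeros = num_bits - 1 = 8
binary(490) = 111101010

Elias gamma(490) = '00000000' + '111101010' = 00000000111101010 (17 bits)


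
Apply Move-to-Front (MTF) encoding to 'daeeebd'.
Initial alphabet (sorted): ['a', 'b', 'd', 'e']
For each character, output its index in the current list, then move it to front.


MTF encoding:
'd': index 2 in ['a', 'b', 'd', 'e'] -> ['d', 'a', 'b', 'e']
'a': index 1 in ['d', 'a', 'b', 'e'] -> ['a', 'd', 'b', 'e']
'e': index 3 in ['a', 'd', 'b', 'e'] -> ['e', 'a', 'd', 'b']
'e': index 0 in ['e', 'a', 'd', 'b'] -> ['e', 'a', 'd', 'b']
'e': index 0 in ['e', 'a', 'd', 'b'] -> ['e', 'a', 'd', 'b']
'b': index 3 in ['e', 'a', 'd', 'b'] -> ['b', 'e', 'a', 'd']
'd': index 3 in ['b', 'e', 'a', 'd'] -> ['d', 'b', 'e', 'a']


Output: [2, 1, 3, 0, 0, 3, 3]


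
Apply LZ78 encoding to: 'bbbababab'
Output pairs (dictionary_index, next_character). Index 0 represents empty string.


LZ78 encoding steps:
Dictionary: {0: ''}
Step 1: w='' (idx 0), next='b' -> output (0, 'b'), add 'b' as idx 1
Step 2: w='b' (idx 1), next='b' -> output (1, 'b'), add 'bb' as idx 2
Step 3: w='' (idx 0), next='a' -> output (0, 'a'), add 'a' as idx 3
Step 4: w='b' (idx 1), next='a' -> output (1, 'a'), add 'ba' as idx 4
Step 5: w='ba' (idx 4), next='b' -> output (4, 'b'), add 'bab' as idx 5


Encoded: [(0, 'b'), (1, 'b'), (0, 'a'), (1, 'a'), (4, 'b')]


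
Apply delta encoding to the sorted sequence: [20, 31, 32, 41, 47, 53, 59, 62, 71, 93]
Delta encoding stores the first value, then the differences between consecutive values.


First value: 20
Deltas:
  31 - 20 = 11
  32 - 31 = 1
  41 - 32 = 9
  47 - 41 = 6
  53 - 47 = 6
  59 - 53 = 6
  62 - 59 = 3
  71 - 62 = 9
  93 - 71 = 22


Delta encoded: [20, 11, 1, 9, 6, 6, 6, 3, 9, 22]


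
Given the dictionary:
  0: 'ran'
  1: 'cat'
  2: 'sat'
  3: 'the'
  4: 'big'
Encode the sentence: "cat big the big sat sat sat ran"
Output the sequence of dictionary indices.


Look up each word in the dictionary:
  'cat' -> 1
  'big' -> 4
  'the' -> 3
  'big' -> 4
  'sat' -> 2
  'sat' -> 2
  'sat' -> 2
  'ran' -> 0

Encoded: [1, 4, 3, 4, 2, 2, 2, 0]


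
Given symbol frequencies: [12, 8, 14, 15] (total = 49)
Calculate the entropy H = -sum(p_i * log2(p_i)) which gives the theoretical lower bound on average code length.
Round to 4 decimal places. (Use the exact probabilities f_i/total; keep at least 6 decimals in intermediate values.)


Per-symbol terms -p_i * log2(p_i) with p_i = f_i/49:
  p = 12/49 = 0.244898: log2(p) = -2.029747, -p*log2(p) = 0.497081
  p = 8/49 = 0.163265: log2(p) = -2.614710, -p*log2(p) = 0.426891
  p = 14/49 = 0.285714: log2(p) = -1.807355, -p*log2(p) = 0.516387
  p = 15/49 = 0.306122: log2(p) = -1.707819, -p*log2(p) = 0.522802
H = 0.497081 + 0.426891 + 0.516387 + 0.522802 = 1.963161

H = 1.9632 bits/symbol


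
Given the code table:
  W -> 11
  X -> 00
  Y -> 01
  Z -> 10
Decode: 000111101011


Decoding:
00 -> X
01 -> Y
11 -> W
10 -> Z
10 -> Z
11 -> W


Result: XYWZZW


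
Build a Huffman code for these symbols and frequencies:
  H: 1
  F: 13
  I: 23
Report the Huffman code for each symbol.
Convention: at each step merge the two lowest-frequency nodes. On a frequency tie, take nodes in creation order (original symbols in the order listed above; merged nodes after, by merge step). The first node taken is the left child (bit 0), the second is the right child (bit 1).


Huffman tree construction:
Step 1: Merge H(1) + F(13) = 14
Step 2: Merge (H+F)(14) + I(23) = 37
Read each symbol's code off the tree from the root (left child = 0, right child = 1).

Codes:
  H: 00 (length 2)
  F: 01 (length 2)
  I: 1 (length 1)
Average code length: 51/37 = 1.3784 bits/symbol


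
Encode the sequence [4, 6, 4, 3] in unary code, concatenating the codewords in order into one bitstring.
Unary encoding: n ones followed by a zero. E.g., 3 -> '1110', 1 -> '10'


Encode each number as n ones followed by a terminating 0:
  4 -> 11110 (5 bits)
  6 -> 1111110 (7 bits)
  4 -> 11110 (5 bits)
  3 -> 1110 (4 bits)
Total length = 5 + 7 + 5 + 4 = 21 bits.

Unary([4, 6, 4, 3]) = 111101111110111101110 (21 bits)


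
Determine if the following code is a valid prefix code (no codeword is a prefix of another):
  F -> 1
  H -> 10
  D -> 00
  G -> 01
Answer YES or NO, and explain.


Checking each pair (does one codeword prefix another?):
  F='1' vs H='10': prefix -- VIOLATION

NO -- this is NOT a valid prefix code. F (1) is a prefix of H (10).


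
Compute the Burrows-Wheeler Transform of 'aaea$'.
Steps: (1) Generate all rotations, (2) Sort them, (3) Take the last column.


Rotations (sorted):
  0: $aaea -> last char: a
  1: a$aae -> last char: e
  2: aaea$ -> last char: $
  3: aea$a -> last char: a
  4: ea$aa -> last char: a


BWT = ae$aa


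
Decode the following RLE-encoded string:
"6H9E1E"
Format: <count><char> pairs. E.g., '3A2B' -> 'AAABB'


Expanding each <count><char> pair:
  6H -> 'HHHHHH'
  9E -> 'EEEEEEEEE'
  1E -> 'E'

Decoded = HHHHHHEEEEEEEEEE


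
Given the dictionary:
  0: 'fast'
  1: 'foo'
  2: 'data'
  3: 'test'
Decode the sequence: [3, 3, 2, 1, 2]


Look up each index in the dictionary:
  3 -> 'test'
  3 -> 'test'
  2 -> 'data'
  1 -> 'foo'
  2 -> 'data'

Decoded: "test test data foo data"


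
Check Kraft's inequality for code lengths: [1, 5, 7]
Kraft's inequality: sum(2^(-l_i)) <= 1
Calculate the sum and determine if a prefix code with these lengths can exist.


Sum = 2^(-1) + 2^(-5) + 2^(-7)
    = 0.5 + 0.03125 + 0.0078125
    = 69/128 = 0.5390625
Since 0.5390625 <= 1, Kraft's inequality IS satisfied.
A prefix code with these lengths CAN exist.

Kraft sum = 0.5390625. Satisfied.


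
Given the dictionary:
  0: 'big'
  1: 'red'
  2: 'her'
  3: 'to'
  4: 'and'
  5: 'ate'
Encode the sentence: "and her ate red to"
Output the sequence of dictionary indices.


Look up each word in the dictionary:
  'and' -> 4
  'her' -> 2
  'ate' -> 5
  'red' -> 1
  'to' -> 3

Encoded: [4, 2, 5, 1, 3]


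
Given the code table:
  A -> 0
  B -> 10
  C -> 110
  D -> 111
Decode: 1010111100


Decoding:
10 -> B
10 -> B
111 -> D
10 -> B
0 -> A


Result: BBDBA


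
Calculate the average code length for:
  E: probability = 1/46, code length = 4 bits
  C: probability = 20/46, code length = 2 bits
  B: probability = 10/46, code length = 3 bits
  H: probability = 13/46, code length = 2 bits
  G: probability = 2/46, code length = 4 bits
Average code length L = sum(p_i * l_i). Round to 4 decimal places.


Weighted contributions p_i * l_i:
  E: (1/46) * 4 = 4/46
  C: (20/46) * 2 = 40/46
  B: (10/46) * 3 = 30/46
  H: (13/46) * 2 = 26/46
  G: (2/46) * 4 = 8/46
Sum = (4 + 40 + 30 + 26 + 8)/46 = 108/46

L = 108/46 = 2.3478 bits/symbol


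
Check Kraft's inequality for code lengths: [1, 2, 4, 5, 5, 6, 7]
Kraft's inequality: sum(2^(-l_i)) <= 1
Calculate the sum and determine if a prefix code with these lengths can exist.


Sum = 2^(-1) + 2^(-2) + 2^(-4) + 2^(-5) + 2^(-5) + 2^(-6) + 2^(-7)
    = 0.5 + 0.25 + 0.0625 + 0.03125 + 0.03125 + 0.015625 + 0.0078125
    = 115/128 = 0.8984375
Since 0.8984375 <= 1, Kraft's inequality IS satisfied.
A prefix code with these lengths CAN exist.

Kraft sum = 0.8984375. Satisfied.


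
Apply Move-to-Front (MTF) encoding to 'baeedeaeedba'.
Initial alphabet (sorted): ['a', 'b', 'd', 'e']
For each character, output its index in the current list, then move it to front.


MTF encoding:
'b': index 1 in ['a', 'b', 'd', 'e'] -> ['b', 'a', 'd', 'e']
'a': index 1 in ['b', 'a', 'd', 'e'] -> ['a', 'b', 'd', 'e']
'e': index 3 in ['a', 'b', 'd', 'e'] -> ['e', 'a', 'b', 'd']
'e': index 0 in ['e', 'a', 'b', 'd'] -> ['e', 'a', 'b', 'd']
'd': index 3 in ['e', 'a', 'b', 'd'] -> ['d', 'e', 'a', 'b']
'e': index 1 in ['d', 'e', 'a', 'b'] -> ['e', 'd', 'a', 'b']
'a': index 2 in ['e', 'd', 'a', 'b'] -> ['a', 'e', 'd', 'b']
'e': index 1 in ['a', 'e', 'd', 'b'] -> ['e', 'a', 'd', 'b']
'e': index 0 in ['e', 'a', 'd', 'b'] -> ['e', 'a', 'd', 'b']
'd': index 2 in ['e', 'a', 'd', 'b'] -> ['d', 'e', 'a', 'b']
'b': index 3 in ['d', 'e', 'a', 'b'] -> ['b', 'd', 'e', 'a']
'a': index 3 in ['b', 'd', 'e', 'a'] -> ['a', 'b', 'd', 'e']


Output: [1, 1, 3, 0, 3, 1, 2, 1, 0, 2, 3, 3]


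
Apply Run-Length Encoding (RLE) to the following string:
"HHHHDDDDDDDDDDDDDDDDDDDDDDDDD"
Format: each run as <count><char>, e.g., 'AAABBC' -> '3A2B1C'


Scanning runs left to right:
  i=0: run of 'H' x 4 -> '4H'
  i=4: run of 'D' x 25 -> '25D'

RLE = 4H25D


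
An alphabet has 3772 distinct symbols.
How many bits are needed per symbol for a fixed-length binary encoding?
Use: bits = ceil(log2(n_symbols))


log2(3772) = 11.8811
Bracket: 2^11 = 2048 < 3772 <= 2^12 = 4096
So ceil(log2(3772)) = 12

bits = ceil(log2(3772)) = ceil(11.8811) = 12 bits


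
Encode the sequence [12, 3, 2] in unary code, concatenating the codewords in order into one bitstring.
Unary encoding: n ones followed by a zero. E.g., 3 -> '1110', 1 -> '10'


Encode each number as n ones followed by a terminating 0:
  12 -> 1111111111110 (13 bits)
  3 -> 1110 (4 bits)
  2 -> 110 (3 bits)
Total length = 13 + 4 + 3 = 20 bits.

Unary([12, 3, 2]) = 11111111111101110110 (20 bits)


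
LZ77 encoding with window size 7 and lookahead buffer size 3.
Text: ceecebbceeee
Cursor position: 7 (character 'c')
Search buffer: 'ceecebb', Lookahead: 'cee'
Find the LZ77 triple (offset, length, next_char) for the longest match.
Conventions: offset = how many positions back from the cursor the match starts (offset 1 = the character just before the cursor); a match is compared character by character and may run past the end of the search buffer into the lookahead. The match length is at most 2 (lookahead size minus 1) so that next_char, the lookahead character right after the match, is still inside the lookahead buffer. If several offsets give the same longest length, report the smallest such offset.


Try each offset into the search buffer:
  offset=1 (pos 6, char 'b'): match length 0
  offset=2 (pos 5, char 'b'): match length 0
  offset=3 (pos 4, char 'e'): match length 0
  offset=4 (pos 3, char 'c'): match length 2
  offset=5 (pos 2, char 'e'): match length 0
  offset=6 (pos 1, char 'e'): match length 0
  offset=7 (pos 0, char 'c'): match length 2
Longest match has length 2, found at offsets 4, 7; take the smallest, offset 4.
next_char = character at position 7 + 2 = 9 -> 'e'

Best match: offset=4, length=2 (matching 'ce' starting at position 3)
LZ77 triple: (4, 2, 'e')


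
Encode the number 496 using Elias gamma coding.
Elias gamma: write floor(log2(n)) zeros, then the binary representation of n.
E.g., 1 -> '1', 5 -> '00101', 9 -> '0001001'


num_bits = floor(log2(496)) + 1 = 9
leading_zeros = num_bits - 1 = 8
binary(496) = 111110000

Elias gamma(496) = '00000000' + '111110000' = 00000000111110000 (17 bits)


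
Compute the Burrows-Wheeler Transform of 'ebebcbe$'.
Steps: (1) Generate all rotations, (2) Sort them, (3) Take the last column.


Rotations (sorted):
  0: $ebebcbe -> last char: e
  1: bcbe$ebe -> last char: e
  2: be$ebebc -> last char: c
  3: bebcbe$e -> last char: e
  4: cbe$ebeb -> last char: b
  5: e$ebebcb -> last char: b
  6: ebcbe$eb -> last char: b
  7: ebebcbe$ -> last char: $


BWT = eecebbb$


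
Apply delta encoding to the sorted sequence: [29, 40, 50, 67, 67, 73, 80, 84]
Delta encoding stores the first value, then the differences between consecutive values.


First value: 29
Deltas:
  40 - 29 = 11
  50 - 40 = 10
  67 - 50 = 17
  67 - 67 = 0
  73 - 67 = 6
  80 - 73 = 7
  84 - 80 = 4


Delta encoded: [29, 11, 10, 17, 0, 6, 7, 4]


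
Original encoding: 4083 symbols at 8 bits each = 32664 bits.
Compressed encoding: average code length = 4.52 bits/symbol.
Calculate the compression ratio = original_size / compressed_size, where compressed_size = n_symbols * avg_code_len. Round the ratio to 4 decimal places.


original_size = n_symbols * orig_bits = 4083 * 8 = 32664 bits
compressed_size = n_symbols * avg_code_len = 4083 * 4.52 = 18455.16 bits
ratio = original_size / compressed_size = 32664 / 18455.16 = 1.7699

Compression ratio = 1.7699


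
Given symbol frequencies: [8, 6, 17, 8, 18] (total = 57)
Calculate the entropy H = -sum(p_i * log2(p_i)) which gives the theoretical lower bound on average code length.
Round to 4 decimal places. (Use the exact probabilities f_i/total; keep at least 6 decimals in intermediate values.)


Per-symbol terms -p_i * log2(p_i) with p_i = f_i/57:
  p = 8/57 = 0.140351: log2(p) = -2.832890, -p*log2(p) = 0.397599
  p = 6/57 = 0.105263: log2(p) = -3.247928, -p*log2(p) = 0.341887
  p = 17/57 = 0.298246: log2(p) = -1.745427, -p*log2(p) = 0.520566
  p = 8/57 = 0.140351: log2(p) = -2.832890, -p*log2(p) = 0.397599
  p = 18/57 = 0.315789: log2(p) = -1.662965, -p*log2(p) = 0.525147
H = 0.397599 + 0.341887 + 0.520566 + 0.397599 + 0.525147 = 2.182798

H = 2.1828 bits/symbol


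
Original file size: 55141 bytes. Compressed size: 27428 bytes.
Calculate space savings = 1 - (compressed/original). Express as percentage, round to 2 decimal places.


ratio = compressed/original = 27428/55141 = 0.497416
savings = 1 - ratio = 1 - 0.497416 = 0.502584
as a percentage: 0.502584 * 100 = 50.26%

Space savings = 1 - 27428/55141 = 50.26%


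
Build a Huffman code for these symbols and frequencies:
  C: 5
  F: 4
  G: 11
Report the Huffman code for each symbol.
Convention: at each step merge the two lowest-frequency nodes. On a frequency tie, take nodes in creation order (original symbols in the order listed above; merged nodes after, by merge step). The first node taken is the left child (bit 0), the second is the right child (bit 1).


Huffman tree construction:
Step 1: Merge F(4) + C(5) = 9
Step 2: Merge (F+C)(9) + G(11) = 20
Read each symbol's code off the tree from the root (left child = 0, right child = 1).

Codes:
  C: 01 (length 2)
  F: 00 (length 2)
  G: 1 (length 1)
Average code length: 29/20 = 1.4500 bits/symbol


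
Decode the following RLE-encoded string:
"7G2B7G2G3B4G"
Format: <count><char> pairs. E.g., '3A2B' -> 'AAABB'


Expanding each <count><char> pair:
  7G -> 'GGGGGGG'
  2B -> 'BB'
  7G -> 'GGGGGGG'
  2G -> 'GG'
  3B -> 'BBB'
  4G -> 'GGGG'

Decoded = GGGGGGGBBGGGGGGGGGBBBGGGG


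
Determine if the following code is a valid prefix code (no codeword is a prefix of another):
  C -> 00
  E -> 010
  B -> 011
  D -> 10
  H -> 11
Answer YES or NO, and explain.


Checking each pair (does one codeword prefix another?):
  C='00' vs E='010': no prefix
  C='00' vs B='011': no prefix
  C='00' vs D='10': no prefix
  C='00' vs H='11': no prefix
  E='010' vs C='00': no prefix
  E='010' vs B='011': no prefix
  E='010' vs D='10': no prefix
  E='010' vs H='11': no prefix
  B='011' vs C='00': no prefix
  B='011' vs E='010': no prefix
  B='011' vs D='10': no prefix
  B='011' vs H='11': no prefix
  D='10' vs C='00': no prefix
  D='10' vs E='010': no prefix
  D='10' vs B='011': no prefix
  D='10' vs H='11': no prefix
  H='11' vs C='00': no prefix
  H='11' vs E='010': no prefix
  H='11' vs B='011': no prefix
  H='11' vs D='10': no prefix
No violation found over all pairs.

YES -- this is a valid prefix code. No codeword is a prefix of any other codeword.


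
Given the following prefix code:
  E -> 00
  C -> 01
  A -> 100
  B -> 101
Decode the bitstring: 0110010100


Decoding step by step:
Bits 01 -> C
Bits 100 -> A
Bits 101 -> B
Bits 00 -> E


Decoded message: CABE


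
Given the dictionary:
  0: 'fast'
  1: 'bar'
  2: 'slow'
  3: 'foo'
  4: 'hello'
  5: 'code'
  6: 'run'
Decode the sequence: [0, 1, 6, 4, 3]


Look up each index in the dictionary:
  0 -> 'fast'
  1 -> 'bar'
  6 -> 'run'
  4 -> 'hello'
  3 -> 'foo'

Decoded: "fast bar run hello foo"


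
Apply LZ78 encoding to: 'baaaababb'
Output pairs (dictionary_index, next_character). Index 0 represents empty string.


LZ78 encoding steps:
Dictionary: {0: ''}
Step 1: w='' (idx 0), next='b' -> output (0, 'b'), add 'b' as idx 1
Step 2: w='' (idx 0), next='a' -> output (0, 'a'), add 'a' as idx 2
Step 3: w='a' (idx 2), next='a' -> output (2, 'a'), add 'aa' as idx 3
Step 4: w='a' (idx 2), next='b' -> output (2, 'b'), add 'ab' as idx 4
Step 5: w='ab' (idx 4), next='b' -> output (4, 'b'), add 'abb' as idx 5


Encoded: [(0, 'b'), (0, 'a'), (2, 'a'), (2, 'b'), (4, 'b')]


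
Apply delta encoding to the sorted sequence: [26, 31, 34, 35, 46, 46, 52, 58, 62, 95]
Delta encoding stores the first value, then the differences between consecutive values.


First value: 26
Deltas:
  31 - 26 = 5
  34 - 31 = 3
  35 - 34 = 1
  46 - 35 = 11
  46 - 46 = 0
  52 - 46 = 6
  58 - 52 = 6
  62 - 58 = 4
  95 - 62 = 33


Delta encoded: [26, 5, 3, 1, 11, 0, 6, 6, 4, 33]


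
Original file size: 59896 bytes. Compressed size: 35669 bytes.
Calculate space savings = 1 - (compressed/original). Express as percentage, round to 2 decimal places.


ratio = compressed/original = 35669/59896 = 0.595516
savings = 1 - ratio = 1 - 0.595516 = 0.404484
as a percentage: 0.404484 * 100 = 40.45%

Space savings = 1 - 35669/59896 = 40.45%


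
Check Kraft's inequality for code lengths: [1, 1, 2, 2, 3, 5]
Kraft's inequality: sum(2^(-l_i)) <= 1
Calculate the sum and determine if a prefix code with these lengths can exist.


Sum = 2^(-1) + 2^(-1) + 2^(-2) + 2^(-2) + 2^(-3) + 2^(-5)
    = 0.5 + 0.5 + 0.25 + 0.25 + 0.125 + 0.03125
    = 53/32 = 1.65625
Since 1.65625 > 1, Kraft's inequality is NOT satisfied.
A prefix code with these lengths CANNOT exist.

Kraft sum = 1.65625. Not satisfied.


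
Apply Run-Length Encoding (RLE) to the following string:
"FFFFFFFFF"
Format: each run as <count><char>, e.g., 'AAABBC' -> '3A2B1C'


Scanning runs left to right:
  i=0: run of 'F' x 9 -> '9F'

RLE = 9F
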